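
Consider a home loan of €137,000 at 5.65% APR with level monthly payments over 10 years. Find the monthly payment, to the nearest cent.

At 5.65% the monthly rate is 0.0047083, so the payment is 137,000 × 0.0047083 / (1 − 1.0047083^−120) = €1,497.01.

€1,497.01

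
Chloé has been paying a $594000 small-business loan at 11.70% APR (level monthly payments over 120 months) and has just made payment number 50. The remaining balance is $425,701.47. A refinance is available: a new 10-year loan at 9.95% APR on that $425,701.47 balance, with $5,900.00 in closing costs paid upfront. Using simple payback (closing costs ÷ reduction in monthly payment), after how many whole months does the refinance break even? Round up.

3 months

Current payment = 594,000 × 11.7%/12 / (1 − (1+0.0097500)^−120) = $8,419.48.
Refinanced payment = 425,701.47 × 0.0082917 / (1 − (1+0.0082917)^−120) = $5,613.90.
Monthly savings = $8,419.48 − $5,613.90 = $2,805.58.
Break-even = $5,900.00 / $2,805.58 = 2.10 → 3 months.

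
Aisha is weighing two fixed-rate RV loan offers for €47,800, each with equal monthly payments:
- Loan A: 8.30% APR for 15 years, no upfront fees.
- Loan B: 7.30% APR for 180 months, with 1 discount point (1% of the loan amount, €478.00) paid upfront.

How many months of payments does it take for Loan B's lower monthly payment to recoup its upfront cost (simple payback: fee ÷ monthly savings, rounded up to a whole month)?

Loan A: monthly rate = 8.3%/12 = 0.0069167; payment = 47,800 × 0.0069167 / (1 − (1+0.0069167)^−180) = €465.12.
Loan B: monthly rate = 7.3%/12 = 0.0060833; payment = 47,800 × 0.0060833 / (1 − (1+0.0060833)^−180) = €437.70.
Monthly savings = €465.12 − €437.70 = €27.42.
Break-even = €478.00 / €27.42 = 17.43 → 18 months.

18 months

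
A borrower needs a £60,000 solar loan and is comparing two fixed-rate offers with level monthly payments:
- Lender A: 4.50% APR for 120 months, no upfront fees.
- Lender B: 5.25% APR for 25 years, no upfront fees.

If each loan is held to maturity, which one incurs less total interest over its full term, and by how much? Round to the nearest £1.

Lender A by £33,245

Lender A: at 4.50% the monthly rate is 0.0037500, so the payment is 60,000 × 0.0037500 / (1 − 1.0037500^−120) = £621.83.
Total interest on Lender A = 120 × £621.83 − £60,000 = £14,619.60.
Lender B: monthly rate = 5.25%/12 = 0.0043750; payment = 60,000 × 0.0043750 / (1 − (1+0.0043750)^−300) = £359.55.
Total interest on Lender B = 300 × £359.55 − £60,000 = £47,865.00.
Lender A is lower by £33,245.40.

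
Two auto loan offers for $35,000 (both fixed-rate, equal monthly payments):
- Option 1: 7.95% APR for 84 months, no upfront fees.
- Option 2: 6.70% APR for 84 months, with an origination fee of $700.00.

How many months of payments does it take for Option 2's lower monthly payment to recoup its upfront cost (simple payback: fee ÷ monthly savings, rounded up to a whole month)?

33 months

Option 1: at 7.95% the monthly rate is 0.0066250, so the payment is 35,000 × 0.0066250 / (1 − 1.0066250^−84) = $544.65.
Option 2: at 6.70% the monthly rate is 0.0055833, so the payment is 35,000 × 0.0055833 / (1 − 1.0055833^−84) = $523.13.
Monthly savings = $544.65 − $523.13 = $21.52.
Break-even = $700.00 / $21.52 = 32.53 → 33 months.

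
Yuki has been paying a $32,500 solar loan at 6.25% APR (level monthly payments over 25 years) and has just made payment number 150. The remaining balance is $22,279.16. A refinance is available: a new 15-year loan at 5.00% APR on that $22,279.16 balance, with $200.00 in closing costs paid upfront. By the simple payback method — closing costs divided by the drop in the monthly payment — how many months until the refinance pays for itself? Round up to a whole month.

Current payment = 32,500 × 6.25%/12 / (1 − (1+0.0052083)^−300) = $214.39.
Refinanced payment = 22,279.16 × 0.0041667 / (1 − (1+0.0041667)^−180) = $176.18.
Monthly savings = $214.39 − $176.18 = $38.21.
Break-even = $200.00 / $38.21 = 5.23 → 6 months.

6 months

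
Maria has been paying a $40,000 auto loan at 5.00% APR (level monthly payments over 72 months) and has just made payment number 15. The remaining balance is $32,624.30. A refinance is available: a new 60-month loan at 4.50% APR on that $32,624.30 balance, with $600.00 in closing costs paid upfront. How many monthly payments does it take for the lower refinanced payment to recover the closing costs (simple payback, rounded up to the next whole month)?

17 months

Current payment = 40,000 × 5%/12 / (1 − (1+0.0041667)^−72) = $644.20.
Refinanced payment = 32,624.30 × 0.0037500 / (1 − (1+0.0037500)^−60) = $608.22.
Monthly savings = $644.20 − $608.22 = $35.98.
Break-even = $600.00 / $35.98 = 16.68 → 17 months.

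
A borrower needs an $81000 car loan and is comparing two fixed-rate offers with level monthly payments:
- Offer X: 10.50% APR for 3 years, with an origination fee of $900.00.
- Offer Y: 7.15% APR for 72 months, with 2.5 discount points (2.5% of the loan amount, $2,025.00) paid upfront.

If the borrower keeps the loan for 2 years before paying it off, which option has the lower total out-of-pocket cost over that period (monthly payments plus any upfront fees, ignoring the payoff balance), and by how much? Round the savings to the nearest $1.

Offer Y by $28,776

Offer X: at 10.50% the monthly rate is 0.0087500, so the payment is 81,000 × 0.0087500 / (1 − 1.0087500^−36) = $2,632.70.
Offer Y: monthly rate = 7.15%/12 = 0.0059583; payment = 81,000 × 0.0059583 / (1 − (1+0.0059583)^−72) = $1,386.81.
Over 24 months: Offer X costs 24 × $2,632.70 + $900.00 = $64,084.80; Offer Y costs 24 × $1,386.81 + $2,025.00 = $35,308.44.
Offer Y is cheaper by $64,084.80 − $35,308.44 = $28,776.36.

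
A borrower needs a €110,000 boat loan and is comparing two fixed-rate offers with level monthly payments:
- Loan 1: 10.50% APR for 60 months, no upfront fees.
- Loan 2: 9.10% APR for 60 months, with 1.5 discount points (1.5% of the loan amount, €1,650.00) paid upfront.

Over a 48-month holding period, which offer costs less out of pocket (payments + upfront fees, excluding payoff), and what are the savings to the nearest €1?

Loan 2 by €1,977

Loan 1: monthly rate = 10.5%/12 = 0.0087500; payment = 110,000 × 0.0087500 / (1 − (1+0.0087500)^−60) = €2,364.33.
Loan 2: at 9.10% the monthly rate is 0.0075833, so the payment is 110,000 × 0.0075833 / (1 − 1.0075833^−60) = €2,288.76.
Over 48 months: Loan 1 costs 48 × €2,364.33 = €113,487.84; Loan 2 costs 48 × €2,288.76 + €1,650.00 = €111,510.48.
Loan 2 is cheaper by €113,487.84 − €111,510.48 = €1,977.36.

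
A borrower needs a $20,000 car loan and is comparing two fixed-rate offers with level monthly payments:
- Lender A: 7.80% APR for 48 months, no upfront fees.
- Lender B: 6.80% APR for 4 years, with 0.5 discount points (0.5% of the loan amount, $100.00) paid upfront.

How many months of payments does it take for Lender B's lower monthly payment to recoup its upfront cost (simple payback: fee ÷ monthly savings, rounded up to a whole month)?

11 months

Lender A: monthly rate = 7.8%/12 = 0.0065000; payment = 20,000 × 0.0065000 / (1 − (1+0.0065000)^−48) = $486.38.
Lender B: monthly rate = 6.8%/12 = 0.0056667; payment = 20,000 × 0.0056667 / (1 − (1+0.0056667)^−48) = $477.07.
Monthly savings = $486.38 − $477.07 = $9.31.
Break-even = $100.00 / $9.31 = 10.74 → 11 months.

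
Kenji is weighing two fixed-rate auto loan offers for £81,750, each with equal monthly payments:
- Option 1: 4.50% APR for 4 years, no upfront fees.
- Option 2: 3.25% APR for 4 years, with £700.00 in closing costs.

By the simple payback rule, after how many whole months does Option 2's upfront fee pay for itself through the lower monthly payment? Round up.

16 months

Option 1: at 4.50% the monthly rate is 0.0037500, so the payment is 81,750 × 0.0037500 / (1 − 1.0037500^−48) = £1,864.18.
Option 2: monthly rate = 3.25%/12 = 0.0027083; payment = 81,750 × 0.0027083 / (1 − (1+0.0027083)^−48) = £1,818.53.
Monthly savings = £1,864.18 − £1,818.53 = £45.65.
Break-even = £700.00 / £45.65 = 15.33 → 16 months.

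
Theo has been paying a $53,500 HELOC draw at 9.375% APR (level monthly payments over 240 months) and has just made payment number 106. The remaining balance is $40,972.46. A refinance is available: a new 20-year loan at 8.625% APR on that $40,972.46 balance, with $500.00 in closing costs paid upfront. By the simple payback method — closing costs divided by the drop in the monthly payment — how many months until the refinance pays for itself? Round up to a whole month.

4 months

Current payment = 53,500 × 9.375%/12 / (1 − (1+0.0078125)^−240) = $494.33.
Refinanced payment = 40,972.46 × 0.0071875 / (1 − (1+0.0071875)^−240) = $358.82.
Monthly savings = $494.33 − $358.82 = $135.51.
Break-even = $500.00 / $135.51 = 3.69 → 4 months.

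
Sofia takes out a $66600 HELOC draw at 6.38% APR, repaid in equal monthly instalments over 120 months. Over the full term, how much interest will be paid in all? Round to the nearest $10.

At 6.38% the monthly rate is 0.0053167, so the payment is 66,600 × 0.0053167 / (1 − 1.0053167^−120) = $752.17.
Total paid = 120 × $752.17 = $90,260.40; interest = $90,260.40 − $66,600 = $23,660.40.

$23,660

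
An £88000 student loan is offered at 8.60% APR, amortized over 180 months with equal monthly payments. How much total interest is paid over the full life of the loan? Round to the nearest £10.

Monthly rate = 8.6%/12 = 0.0071667; payment = 88,000 × 0.0071667 / (1 − (1+0.0071667)^−180) = £871.74.
Total paid = 180 × £871.74 = £156,913.20; interest = £156,913.20 − £88,000 = £68,913.20.

£68,910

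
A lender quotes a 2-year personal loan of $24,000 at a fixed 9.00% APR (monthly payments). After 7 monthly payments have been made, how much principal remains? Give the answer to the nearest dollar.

$17,439

With monthly rate i = 9%/12 = 0.0075000, the balance after k of n payments is P · [(1+i)^n − (1+i)^k] / [(1+i)^n − 1].
(1+0.0075000)^24 = 1.19641353 and (1+0.0075000)^7 = 1.05369613, so the balance is 24,000 × (1.19641353 − 1.05369613) / (1.19641353 − 1) = $17,438.81.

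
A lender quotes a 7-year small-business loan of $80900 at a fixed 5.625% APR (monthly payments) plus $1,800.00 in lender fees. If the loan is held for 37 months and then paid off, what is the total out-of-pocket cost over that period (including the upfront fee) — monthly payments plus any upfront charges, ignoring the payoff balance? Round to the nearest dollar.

$44,992

At 5.625% the monthly rate is 0.0046875, so the payment is 80,900 × 0.0046875 / (1 − 1.0046875^−84) = $1,167.34.
Total outlay = 37 × $1,167.34 + $1,800.00 = $44,991.58.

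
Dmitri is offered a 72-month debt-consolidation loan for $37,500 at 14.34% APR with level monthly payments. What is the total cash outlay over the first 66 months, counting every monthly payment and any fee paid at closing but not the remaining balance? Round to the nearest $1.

$51,451

At 14.34% the monthly rate is 0.0119500, so the payment is 37,500 × 0.0119500 / (1 − 1.0119500^−72) = $779.56.
Total outlay = 66 × $779.56 = $51,450.96.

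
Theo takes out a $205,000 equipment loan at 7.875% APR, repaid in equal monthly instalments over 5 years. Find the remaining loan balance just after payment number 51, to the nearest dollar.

$36,105

With monthly rate i = 7.875%/12 = 0.0065625, the balance after k of n payments is P · [(1+i)^n − (1+i)^k] / [(1+i)^n − 1].
(1+0.0065625)^60 = 1.48062402 and (1+0.0065625)^51 = 1.39597638, so the balance is 205,000 × (1.48062402 − 1.39597638) / (1.48062402 − 1) = $36,104.66.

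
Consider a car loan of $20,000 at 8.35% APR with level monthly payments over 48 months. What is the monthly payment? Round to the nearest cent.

Monthly rate = 8.35%/12 = 0.0069583; payment = 20,000 × 0.0069583 / (1 − (1+0.0069583)^−48) = $491.55.

$491.55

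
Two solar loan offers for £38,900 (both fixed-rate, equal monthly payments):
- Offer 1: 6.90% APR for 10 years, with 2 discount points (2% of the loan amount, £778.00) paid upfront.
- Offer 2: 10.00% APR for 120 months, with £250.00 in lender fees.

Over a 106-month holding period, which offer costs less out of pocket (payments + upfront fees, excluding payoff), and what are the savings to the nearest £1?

Offer 1 by £6,299

Offer 1: at 6.90% the monthly rate is 0.0057500, so the payment is 38,900 × 0.0057500 / (1 − 1.0057500^−120) = £449.66.
Offer 2: at 10.00% the monthly rate is 0.0083333, so the payment is 38,900 × 0.0083333 / (1 − 1.0083333^−120) = £514.07.
Over 106 months: Offer 1 costs 106 × £449.66 + £778.00 = £48,441.96; Offer 2 costs 106 × £514.07 + £250.00 = £54,741.42.
Offer 1 is cheaper by £54,741.42 − £48,441.96 = £6,299.46.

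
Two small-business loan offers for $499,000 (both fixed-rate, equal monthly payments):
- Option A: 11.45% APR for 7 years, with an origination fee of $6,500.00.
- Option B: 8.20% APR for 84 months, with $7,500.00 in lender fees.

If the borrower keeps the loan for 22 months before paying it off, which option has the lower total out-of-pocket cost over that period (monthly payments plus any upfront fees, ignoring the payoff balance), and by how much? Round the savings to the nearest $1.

Option B by $17,376

Option A: monthly rate = 11.45%/12 = 0.0095417; payment = 499,000 × 0.0095417 / (1 − (1+0.0095417)^−84) = $8,662.62.
Option B: monthly rate = 8.2%/12 = 0.0068333; payment = 499,000 × 0.0068333 / (1 − (1+0.0068333)^−84) = $7,827.34.
Over 22 months: Option A costs 22 × $8,662.62 + $6,500.00 = $197,077.64; Option B costs 22 × $7,827.34 + $7,500.00 = $179,701.48.
Option B is cheaper by $197,077.64 − $179,701.48 = $17,376.16.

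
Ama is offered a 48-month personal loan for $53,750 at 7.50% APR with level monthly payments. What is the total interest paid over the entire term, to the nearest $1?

Monthly rate = 7.5%/12 = 0.0062500; payment = 53,750 × 0.0062500 / (1 − (1+0.0062500)^−48) = $1,299.62.
Total paid = 48 × $1,299.62 = $62,381.76; interest = $62,381.76 − $53,750 = $8,631.76.

$8,632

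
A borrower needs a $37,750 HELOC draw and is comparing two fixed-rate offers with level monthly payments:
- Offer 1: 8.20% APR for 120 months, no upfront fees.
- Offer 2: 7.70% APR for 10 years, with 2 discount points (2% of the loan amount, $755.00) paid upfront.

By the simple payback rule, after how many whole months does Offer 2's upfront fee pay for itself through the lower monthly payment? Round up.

76 months

Offer 1: at 8.20% the monthly rate is 0.0068333, so the payment is 37,750 × 0.0068333 / (1 − 1.0068333^−120) = $462.01.
Offer 2: at 7.70% the monthly rate is 0.0064167, so the payment is 37,750 × 0.0064167 / (1 − 1.0064167^−120) = $452.05.
Monthly savings = $462.01 − $452.05 = $9.96.
Break-even = $755.00 / $9.96 = 75.80 → 76 months.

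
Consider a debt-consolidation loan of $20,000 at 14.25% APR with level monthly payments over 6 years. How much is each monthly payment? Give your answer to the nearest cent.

$414.80

Monthly rate = 14.25%/12 = 0.0118750; payment = 20,000 × 0.0118750 / (1 − (1+0.0118750)^−72) = $414.80.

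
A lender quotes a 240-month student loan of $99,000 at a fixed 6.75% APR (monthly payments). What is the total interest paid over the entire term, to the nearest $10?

$81,660

Monthly rate = 6.75%/12 = 0.0056250; payment = 99,000 × 0.0056250 / (1 − (1+0.0056250)^−240) = $752.76.
Total paid = 240 × $752.76 = $180,662.40; interest = $180,662.40 − $99,000 = $81,662.40.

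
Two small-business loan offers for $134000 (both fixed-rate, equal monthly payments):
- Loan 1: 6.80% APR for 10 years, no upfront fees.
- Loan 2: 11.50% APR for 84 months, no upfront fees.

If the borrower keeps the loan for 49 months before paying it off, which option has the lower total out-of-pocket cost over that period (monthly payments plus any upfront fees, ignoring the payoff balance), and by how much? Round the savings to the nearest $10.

Loan 1: monthly rate = 6.8%/12 = 0.0056667; payment = 134,000 × 0.0056667 / (1 − (1+0.0056667)^−120) = $1,542.08.
Loan 2: monthly rate = 11.5%/12 = 0.0095833; payment = 134,000 × 0.0095833 / (1 − (1+0.0095833)^−84) = $2,329.79.
Over 49 months: Loan 1 costs 49 × $1,542.08 = $75,561.92; Loan 2 costs 49 × $2,329.79 = $114,159.71.
Loan 1 is cheaper by $114,159.71 − $75,561.92 = $38,597.79.

Loan 1 by $38,600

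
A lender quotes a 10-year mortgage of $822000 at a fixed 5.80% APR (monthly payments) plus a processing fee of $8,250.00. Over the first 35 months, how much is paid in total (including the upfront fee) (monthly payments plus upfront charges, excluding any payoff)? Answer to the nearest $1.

At 5.80% the monthly rate is 0.0048333, so the payment is 822,000 × 0.0048333 / (1 − 1.0048333^−120) = $9,043.55.
Total outlay = 35 × $9,043.55 + $8,250.00 = $324,774.25.

$324,774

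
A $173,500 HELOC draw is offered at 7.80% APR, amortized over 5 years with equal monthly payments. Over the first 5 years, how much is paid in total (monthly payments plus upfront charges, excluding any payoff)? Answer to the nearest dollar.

Monthly rate = 7.8%/12 = 0.0065000; payment = 173,500 × 0.0065000 / (1 − (1+0.0065000)^−60) = $3,501.37.
Total outlay = 60 × $3,501.37 = $210,082.20.

$210,082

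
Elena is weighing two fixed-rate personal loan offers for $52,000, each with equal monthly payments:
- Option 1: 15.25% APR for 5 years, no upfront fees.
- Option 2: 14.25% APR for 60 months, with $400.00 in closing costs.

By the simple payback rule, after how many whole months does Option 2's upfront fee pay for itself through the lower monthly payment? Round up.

15 months

Option 1: at 15.25% the monthly rate is 0.0127083, so the payment is 52,000 × 0.0127083 / (1 − 1.0127083^−60) = $1,243.91.
Option 2: at 14.25% the monthly rate is 0.0118750, so the payment is 52,000 × 0.0118750 / (1 − 1.0118750^−60) = $1,216.70.
Monthly savings = $1,243.91 − $1,216.70 = $27.21.
Break-even = $400.00 / $27.21 = 14.70 → 15 months.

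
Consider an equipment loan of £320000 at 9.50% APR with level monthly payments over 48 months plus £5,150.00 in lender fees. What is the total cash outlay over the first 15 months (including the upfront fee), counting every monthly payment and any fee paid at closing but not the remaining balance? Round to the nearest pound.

Monthly rate = 9.5%/12 = 0.0079167; payment = 320,000 × 0.0079167 / (1 − (1+0.0079167)^−48) = £8,039.40.
Total outlay = 15 × £8,039.40 + £5,150.00 = £125,741.00.

£125,741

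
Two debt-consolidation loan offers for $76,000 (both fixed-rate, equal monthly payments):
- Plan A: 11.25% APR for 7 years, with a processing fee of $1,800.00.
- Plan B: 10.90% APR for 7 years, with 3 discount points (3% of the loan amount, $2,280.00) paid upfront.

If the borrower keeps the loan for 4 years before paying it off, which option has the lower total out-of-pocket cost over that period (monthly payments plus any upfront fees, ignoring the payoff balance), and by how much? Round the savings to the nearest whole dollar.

Plan A: monthly rate = 11.25%/12 = 0.0093750; payment = 76,000 × 0.0093750 / (1 − (1+0.0093750)^−84) = $1,311.32.
Plan B: monthly rate = 10.9%/12 = 0.0090833; payment = 76,000 × 0.0090833 / (1 − (1+0.0090833)^−84) = $1,297.31.
Over 48 months: Plan A costs 48 × $1,311.32 + $1,800.00 = $64,743.36; Plan B costs 48 × $1,297.31 + $2,280.00 = $64,550.88.
Plan B is cheaper by $64,743.36 − $64,550.88 = $192.48.

Plan B by $192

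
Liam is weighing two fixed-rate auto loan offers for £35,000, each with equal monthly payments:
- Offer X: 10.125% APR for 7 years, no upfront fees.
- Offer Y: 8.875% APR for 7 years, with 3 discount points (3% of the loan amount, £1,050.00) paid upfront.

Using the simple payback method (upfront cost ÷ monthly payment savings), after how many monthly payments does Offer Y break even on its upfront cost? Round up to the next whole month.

47 months

Offer X: at 10.125% the monthly rate is 0.0084375, so the payment is 35,000 × 0.0084375 / (1 − 1.0084375^−84) = £583.30.
Offer Y: monthly rate = 8.875%/12 = 0.0073958; payment = 35,000 × 0.0073958 / (1 − (1+0.0073958)^−84) = £560.90.
Monthly savings = £583.30 − £560.90 = £22.40.
Break-even = £1,050.00 / £22.40 = 46.88 → 47 months.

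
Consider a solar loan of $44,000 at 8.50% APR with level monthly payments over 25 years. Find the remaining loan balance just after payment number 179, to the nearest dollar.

With monthly rate i = 8.5%/12 = 0.0070833, the balance after k of n payments is P · [(1+i)^n − (1+i)^k] / [(1+i)^n − 1].
(1+0.0070833)^300 = 8.31041303 and (1+0.0070833)^179 = 3.53759537, so the balance is 44,000 × (8.31041303 − 3.53759537) / (8.31041303 − 1) = $28,726.69.

$28,727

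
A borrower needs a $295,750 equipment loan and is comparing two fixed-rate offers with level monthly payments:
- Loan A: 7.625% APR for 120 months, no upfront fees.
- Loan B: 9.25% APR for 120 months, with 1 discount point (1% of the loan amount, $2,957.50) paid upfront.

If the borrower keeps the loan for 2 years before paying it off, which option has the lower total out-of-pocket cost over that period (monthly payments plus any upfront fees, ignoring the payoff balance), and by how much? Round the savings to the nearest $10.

Loan A: monthly rate = 7.625%/12 = 0.0063542; payment = 295,750 × 0.0063542 / (1 − (1+0.0063542)^−120) = $3,529.93.
Loan B: monthly rate = 9.25%/12 = 0.0077083; payment = 295,750 × 0.0077083 / (1 − (1+0.0077083)^−120) = $3,786.57.
Over 24 months: Loan A costs 24 × $3,529.93 = $84,718.32; Loan B costs 24 × $3,786.57 + $2,957.50 = $93,835.18.
Loan A is cheaper by $93,835.18 − $84,718.32 = $9,116.86.

Loan A by $9,120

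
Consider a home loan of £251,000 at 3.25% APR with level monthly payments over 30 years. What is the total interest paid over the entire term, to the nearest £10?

£142,250

At 3.25% the monthly rate is 0.0027083, so the payment is 251,000 × 0.0027083 / (1 − 1.0027083^−360) = £1,092.37.
Total paid = 360 × £1,092.37 = £393,253.20; interest = £393,253.20 − £251,000 = £142,253.20.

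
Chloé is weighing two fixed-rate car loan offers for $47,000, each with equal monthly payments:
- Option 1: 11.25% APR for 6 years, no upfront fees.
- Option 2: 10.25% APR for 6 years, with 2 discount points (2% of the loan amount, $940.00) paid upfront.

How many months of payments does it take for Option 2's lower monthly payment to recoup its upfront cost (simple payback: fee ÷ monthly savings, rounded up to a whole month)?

40 months

Option 1: monthly rate = 11.25%/12 = 0.0093750; payment = 47,000 × 0.0093750 / (1 − (1+0.0093750)^−72) = $900.63.
Option 2: at 10.25% the monthly rate is 0.0085417, so the payment is 47,000 × 0.0085417 / (1 − 1.0085417^−72) = $876.65.
Monthly savings = $900.63 − $876.65 = $23.98.
Break-even = $940.00 / $23.98 = 39.20 → 40 months.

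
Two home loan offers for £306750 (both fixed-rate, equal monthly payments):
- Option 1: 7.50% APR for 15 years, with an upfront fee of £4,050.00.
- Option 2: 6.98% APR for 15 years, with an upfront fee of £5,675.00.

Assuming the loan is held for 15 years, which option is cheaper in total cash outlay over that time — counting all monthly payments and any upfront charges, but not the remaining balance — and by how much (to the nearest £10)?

Option 2 by £14,550

Option 1: at 7.50% the monthly rate is 0.0062500, so the payment is 306,750 × 0.0062500 / (1 − 1.0062500^−180) = £2,843.61.
Option 2: at 6.98% the monthly rate is 0.0058167, so the payment is 306,750 × 0.0058167 / (1 − 1.0058167^−180) = £2,753.73.
Over 180 months: Option 1 costs 180 × £2,843.61 + £4,050.00 = £515,899.80; Option 2 costs 180 × £2,753.73 + £5,675.00 = £501,346.40.
Option 2 is cheaper by £515,899.80 − £501,346.40 = £14,553.40.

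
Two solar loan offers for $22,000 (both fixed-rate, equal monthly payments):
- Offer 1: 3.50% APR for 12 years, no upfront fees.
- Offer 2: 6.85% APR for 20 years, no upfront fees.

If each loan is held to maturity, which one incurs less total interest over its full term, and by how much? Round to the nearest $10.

Offer 1 by $13,490

Offer 1: at 3.50% the monthly rate is 0.0029167, so the payment is 22,000 × 0.0029167 / (1 − 1.0029167^−144) = $187.32.
Total interest on Offer 1 = 144 × $187.32 − $22,000 = $4,974.08.
Offer 2: at 6.85% the monthly rate is 0.0057083, so the payment is 22,000 × 0.0057083 / (1 − 1.0057083^−240) = $168.59.
Total interest on Offer 2 = 240 × $168.59 − $22,000 = $18,461.60.
Offer 1 is lower by $13,487.52.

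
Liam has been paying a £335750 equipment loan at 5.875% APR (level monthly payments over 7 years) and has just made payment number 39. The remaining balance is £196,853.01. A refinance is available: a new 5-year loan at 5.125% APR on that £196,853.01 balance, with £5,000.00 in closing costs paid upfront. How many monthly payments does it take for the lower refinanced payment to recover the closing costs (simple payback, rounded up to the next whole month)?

5 months

Current payment = 335,750 × 5.875%/12 / (1 − (1+0.0048958)^−84) = £4,884.73.
Refinanced payment = 196,853.01 × 0.0042708 / (1 − (1+0.0042708)^−60) = £3,726.14.
Monthly savings = £4,884.73 − £3,726.14 = £1,158.59.
Break-even = £5,000.00 / £1,158.59 = 4.32 → 5 months.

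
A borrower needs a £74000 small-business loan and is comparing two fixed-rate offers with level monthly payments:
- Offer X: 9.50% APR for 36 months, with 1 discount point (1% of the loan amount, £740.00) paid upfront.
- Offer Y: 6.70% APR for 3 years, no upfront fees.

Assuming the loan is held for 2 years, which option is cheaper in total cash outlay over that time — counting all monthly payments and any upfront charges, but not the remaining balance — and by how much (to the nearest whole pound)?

Offer X: monthly rate = 9.5%/12 = 0.0079167; payment = 74,000 × 0.0079167 / (1 − (1+0.0079167)^−36) = £2,370.44.
Offer Y: monthly rate = 6.7%/12 = 0.0055833; payment = 74,000 × 0.0055833 / (1 − (1+0.0055833)^−36) = £2,274.77.
Over 24 months: Offer X costs 24 × £2,370.44 + £740.00 = £57,630.56; Offer Y costs 24 × £2,274.77 = £54,594.48.
Offer Y is cheaper by £57,630.56 − £54,594.48 = £3,036.08.

Offer Y by £3,036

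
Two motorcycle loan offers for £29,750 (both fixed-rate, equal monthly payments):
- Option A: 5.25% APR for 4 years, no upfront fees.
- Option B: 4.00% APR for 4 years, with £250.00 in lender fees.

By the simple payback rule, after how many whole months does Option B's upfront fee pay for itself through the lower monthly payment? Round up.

15 months

Option A: at 5.25% the monthly rate is 0.0043750, so the payment is 29,750 × 0.0043750 / (1 − 1.0043750^−48) = £688.50.
Option B: monthly rate = 4%/12 = 0.0033333; payment = 29,750 × 0.0033333 / (1 − (1+0.0033333)^−48) = £671.73.
Monthly savings = £688.50 − £671.73 = £16.77.
Break-even = £250.00 / £16.77 = 14.91 → 15 months.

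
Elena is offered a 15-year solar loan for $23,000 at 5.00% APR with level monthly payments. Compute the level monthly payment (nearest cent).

$181.88

Monthly rate = 5%/12 = 0.0041667; payment = 23,000 × 0.0041667 / (1 − (1+0.0041667)^−180) = $181.88.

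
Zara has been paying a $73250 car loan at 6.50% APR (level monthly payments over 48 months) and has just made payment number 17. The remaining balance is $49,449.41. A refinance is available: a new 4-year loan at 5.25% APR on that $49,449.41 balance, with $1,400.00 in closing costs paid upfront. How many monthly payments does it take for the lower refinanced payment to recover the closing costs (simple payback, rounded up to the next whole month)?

3 months

Current payment = 73,250 × 6.5%/12 / (1 − (1+0.0054167)^−48) = $1,737.12.
Refinanced payment = 49,449.41 × 0.0043750 / (1 − (1+0.0043750)^−48) = $1,144.39.
Monthly savings = $1,737.12 − $1,144.39 = $592.73.
Break-even = $1,400.00 / $592.73 = 2.36 → 3 months.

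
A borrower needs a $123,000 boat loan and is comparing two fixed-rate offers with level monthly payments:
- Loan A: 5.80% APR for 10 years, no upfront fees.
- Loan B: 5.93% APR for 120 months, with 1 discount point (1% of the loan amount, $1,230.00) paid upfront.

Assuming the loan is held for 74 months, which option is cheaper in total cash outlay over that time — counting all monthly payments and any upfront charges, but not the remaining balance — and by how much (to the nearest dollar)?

Loan A by $1,822

Loan A: monthly rate = 5.8%/12 = 0.0048333; payment = 123,000 × 0.0048333 / (1 − (1+0.0048333)^−120) = $1,353.23.
Loan B: monthly rate = 5.93%/12 = 0.0049417; payment = 123,000 × 0.0049417 / (1 − (1+0.0049417)^−120) = $1,361.23.
Over 74 months: Loan A costs 74 × $1,353.23 = $100,139.02; Loan B costs 74 × $1,361.23 + $1,230.00 = $101,961.02.
Loan A is cheaper by $101,961.02 − $100,139.02 = $1,822.00.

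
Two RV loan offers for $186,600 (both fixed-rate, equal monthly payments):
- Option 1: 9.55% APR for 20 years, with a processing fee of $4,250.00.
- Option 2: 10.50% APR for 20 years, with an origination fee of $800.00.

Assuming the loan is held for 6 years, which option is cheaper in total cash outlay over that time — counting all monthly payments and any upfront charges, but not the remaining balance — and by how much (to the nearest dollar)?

Option 1 by $5,012

Option 1: at 9.55% the monthly rate is 0.0079583, so the payment is 186,600 × 0.0079583 / (1 − 1.0079583^−240) = $1,745.45.
Option 2: at 10.50% the monthly rate is 0.0087500, so the payment is 186,600 × 0.0087500 / (1 − 1.0087500^−240) = $1,862.98.
Over 72 months: Option 1 costs 72 × $1,745.45 + $4,250.00 = $129,922.40; Option 2 costs 72 × $1,862.98 + $800.00 = $134,934.56.
Option 1 is cheaper by $134,934.56 − $129,922.40 = $5,012.16.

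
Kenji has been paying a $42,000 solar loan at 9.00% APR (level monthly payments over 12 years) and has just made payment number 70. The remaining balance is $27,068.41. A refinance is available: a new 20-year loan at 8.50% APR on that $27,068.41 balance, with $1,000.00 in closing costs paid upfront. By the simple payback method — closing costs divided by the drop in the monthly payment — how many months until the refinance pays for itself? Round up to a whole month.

Current payment = 42,000 × 9%/12 / (1 − (1+0.0075000)^−144) = $477.97.
Refinanced payment = 27,068.41 × 0.0070833 / (1 − (1+0.0070833)^−240) = $234.91.
Monthly savings = $477.97 − $234.91 = $243.06.
Break-even = $1,000.00 / $243.06 = 4.11 → 5 months.

5 months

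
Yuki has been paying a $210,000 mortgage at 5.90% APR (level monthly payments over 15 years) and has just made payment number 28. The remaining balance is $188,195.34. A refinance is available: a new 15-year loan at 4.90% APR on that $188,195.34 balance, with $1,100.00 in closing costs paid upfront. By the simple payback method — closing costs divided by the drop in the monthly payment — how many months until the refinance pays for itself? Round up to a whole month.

4 months

Current payment = 210,000 × 5.9%/12 / (1 − (1+0.0049167)^−180) = $1,760.77.
Refinanced payment = 188,195.34 × 0.0040833 / (1 − (1+0.0040833)^−180) = $1,478.45.
Monthly savings = $1,760.77 − $1,478.45 = $282.32.
Break-even = $1,100.00 / $282.32 = 3.90 → 4 months.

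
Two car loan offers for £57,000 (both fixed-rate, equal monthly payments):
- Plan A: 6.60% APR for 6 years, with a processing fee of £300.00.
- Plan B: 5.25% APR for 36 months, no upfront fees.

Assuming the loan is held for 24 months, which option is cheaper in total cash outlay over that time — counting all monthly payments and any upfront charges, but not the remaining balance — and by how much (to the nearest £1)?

Plan A by £17,793

Plan A: at 6.60% the monthly rate is 0.0055000, so the payment is 57,000 × 0.0055000 / (1 − 1.0055000^−72) = £960.88.
Plan B: monthly rate = 5.25%/12 = 0.0043750; payment = 57,000 × 0.0043750 / (1 − (1+0.0043750)^−36) = £1,714.75.
Over 24 months: Plan A costs 24 × £960.88 + £300.00 = £23,361.12; Plan B costs 24 × £1,714.75 = £41,154.00.
Plan A is cheaper by £41,154.00 − £23,361.12 = £17,792.88.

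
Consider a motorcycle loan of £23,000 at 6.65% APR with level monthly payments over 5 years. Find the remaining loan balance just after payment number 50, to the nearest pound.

£4,382

With monthly rate i = 6.65%/12 = 0.0055417, the balance after k of n payments is P · [(1+i)^n − (1+i)^k] / [(1+i)^n − 1].
(1+0.0055417)^60 = 1.39317050 and (1+0.0055417)^50 = 1.31826754, so the balance is 23,000 × (1.39317050 − 1.31826754) / (1.39317050 − 1) = £4,381.73.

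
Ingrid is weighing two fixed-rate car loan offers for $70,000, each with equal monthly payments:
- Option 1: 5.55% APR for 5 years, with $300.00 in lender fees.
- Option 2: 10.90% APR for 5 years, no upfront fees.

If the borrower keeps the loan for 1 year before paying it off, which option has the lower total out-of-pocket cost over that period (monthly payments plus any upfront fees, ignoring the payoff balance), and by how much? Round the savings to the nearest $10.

Option 1: monthly rate = 5.55%/12 = 0.0046250; payment = 70,000 × 0.0046250 / (1 − (1+0.0046250)^−60) = $1,338.70.
Option 2: at 10.90% the monthly rate is 0.0090833, so the payment is 70,000 × 0.0090833 / (1 − 1.0090833^−60) = $1,518.48.
Over 12 months: Option 1 costs 12 × $1,338.70 + $300.00 = $16,364.40; Option 2 costs 12 × $1,518.48 = $18,221.76.
Option 1 is cheaper by $18,221.76 − $16,364.40 = $1,857.36.

Option 1 by $1,860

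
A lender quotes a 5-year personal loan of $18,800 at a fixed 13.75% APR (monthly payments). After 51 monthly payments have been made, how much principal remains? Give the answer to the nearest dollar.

$3,700

With monthly rate i = 13.75%/12 = 0.0114583, the balance after k of n payments is P · [(1+i)^n − (1+i)^k] / [(1+i)^n − 1].
(1+0.0114583)^60 = 1.98097873 and (1+0.0114583)^51 = 1.78791900, so the balance is 18,800 × (1.98097873 − 1.78791900) / (1.98097873 − 1) = $3,699.90.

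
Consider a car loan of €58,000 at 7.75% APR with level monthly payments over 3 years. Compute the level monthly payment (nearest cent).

At 7.75% the monthly rate is 0.0064583, so the payment is 58,000 × 0.0064583 / (1 − 1.0064583^−36) = €1,810.83.

€1,810.83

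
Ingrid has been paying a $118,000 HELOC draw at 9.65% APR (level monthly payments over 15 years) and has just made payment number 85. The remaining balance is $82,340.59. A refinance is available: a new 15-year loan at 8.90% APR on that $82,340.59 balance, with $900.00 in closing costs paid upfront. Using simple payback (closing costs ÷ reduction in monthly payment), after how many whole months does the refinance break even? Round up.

3 months

Current payment = 118,000 × 9.65%/12 / (1 − (1+0.0080417)^−180) = $1,242.89.
Refinanced payment = 82,340.59 × 0.0074167 / (1 − (1+0.0074167)^−180) = $830.26.
Monthly savings = $1,242.89 − $830.26 = $412.63.
Break-even = $900.00 / $412.63 = 2.18 → 3 months.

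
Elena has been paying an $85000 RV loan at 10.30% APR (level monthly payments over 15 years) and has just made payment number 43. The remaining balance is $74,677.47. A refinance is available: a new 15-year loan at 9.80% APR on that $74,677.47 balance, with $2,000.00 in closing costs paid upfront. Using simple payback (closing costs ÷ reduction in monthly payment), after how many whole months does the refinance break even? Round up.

15 months

Current payment = 85,000 × 10.3%/12 / (1 − (1+0.0085833)^−180) = $929.08.
Refinanced payment = 74,677.47 × 0.0081667 / (1 − (1+0.0081667)^−180) = $793.38.
Monthly savings = $929.08 − $793.38 = $135.70.
Break-even = $2,000.00 / $135.70 = 14.74 → 15 months.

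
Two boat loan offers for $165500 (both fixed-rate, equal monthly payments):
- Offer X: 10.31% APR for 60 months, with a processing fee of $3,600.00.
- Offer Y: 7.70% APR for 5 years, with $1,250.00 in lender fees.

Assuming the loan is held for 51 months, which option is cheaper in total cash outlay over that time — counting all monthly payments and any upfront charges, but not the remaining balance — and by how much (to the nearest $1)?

Offer Y by $13,042

Offer X: at 10.31% the monthly rate is 0.0085917, so the payment is 165,500 × 0.0085917 / (1 − 1.0085917^−60) = $3,541.68.
Offer Y: at 7.70% the monthly rate is 0.0064167, so the payment is 165,500 × 0.0064167 / (1 − 1.0064167^−60) = $3,332.03.
Over 51 months: Offer X costs 51 × $3,541.68 + $3,600.00 = $184,225.68; Offer Y costs 51 × $3,332.03 + $1,250.00 = $171,183.53.
Offer Y is cheaper by $184,225.68 − $171,183.53 = $13,042.15.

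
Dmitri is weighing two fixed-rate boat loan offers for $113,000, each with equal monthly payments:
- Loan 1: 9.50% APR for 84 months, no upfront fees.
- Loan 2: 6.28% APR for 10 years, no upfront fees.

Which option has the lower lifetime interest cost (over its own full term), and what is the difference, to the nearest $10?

Loan 1: monthly rate = 9.5%/12 = 0.0079167; payment = 113,000 × 0.0079167 / (1 − (1+0.0079167)^−84) = $1,846.87.
Total interest on Loan 1 = 84 × $1,846.87 − $113,000 = $42,137.08.
Loan 2: at 6.28% the monthly rate is 0.0052333, so the payment is 113,000 × 0.0052333 / (1 − 1.0052333^−120) = $1,270.48.
Total interest on Loan 2 = 120 × $1,270.48 − $113,000 = $39,457.60.
Loan 2 is lower by $2,679.48.

Loan 2 by $2,680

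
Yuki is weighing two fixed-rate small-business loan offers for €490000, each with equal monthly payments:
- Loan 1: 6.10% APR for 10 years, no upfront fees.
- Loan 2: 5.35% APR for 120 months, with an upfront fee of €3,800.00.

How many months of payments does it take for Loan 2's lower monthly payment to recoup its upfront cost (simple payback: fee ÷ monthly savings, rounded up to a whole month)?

Loan 1: monthly rate = 6.1%/12 = 0.0050833; payment = 490,000 × 0.0050833 / (1 − (1+0.0050833)^−120) = €5,464.64.
Loan 2: at 5.35% the monthly rate is 0.0044583, so the payment is 490,000 × 0.0044583 / (1 − 1.0044583^−120) = €5,281.44.
Monthly savings = €5,464.64 − €5,281.44 = €183.20.
Break-even = €3,800.00 / €183.20 = 20.74 → 21 months.

21 months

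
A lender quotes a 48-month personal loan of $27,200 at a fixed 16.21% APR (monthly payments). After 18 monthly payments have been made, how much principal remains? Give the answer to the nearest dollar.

$18,982

With monthly rate i = 16.21%/12 = 0.0135083, the balance after k of n payments is P · [(1+i)^n − (1+i)^k] / [(1+i)^n − 1].
(1+0.0135083)^48 = 1.90419556 and (1+0.0135083)^18 = 1.27318593, so the balance is 27,200 × (1.90419556 − 1.27318593) / (1.90419556 − 1) = $18,982.02.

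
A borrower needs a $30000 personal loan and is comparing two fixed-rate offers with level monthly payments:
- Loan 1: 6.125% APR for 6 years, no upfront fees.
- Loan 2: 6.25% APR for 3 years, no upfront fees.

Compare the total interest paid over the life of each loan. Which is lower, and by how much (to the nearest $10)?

Loan 2 by $2,950

Loan 1: at 6.125% the monthly rate is 0.0051042, so the payment is 30,000 × 0.0051042 / (1 − 1.0051042^−72) = $498.96.
Total interest on Loan 1 = 72 × $498.96 − $30,000 = $5,925.12.
Loan 2: monthly rate = 6.25%/12 = 0.0052083; payment = 30,000 × 0.0052083 / (1 − (1+0.0052083)^−36) = $916.06.
Total interest on Loan 2 = 36 × $916.06 − $30,000 = $2,978.16.
Loan 2 is lower by $2,946.96.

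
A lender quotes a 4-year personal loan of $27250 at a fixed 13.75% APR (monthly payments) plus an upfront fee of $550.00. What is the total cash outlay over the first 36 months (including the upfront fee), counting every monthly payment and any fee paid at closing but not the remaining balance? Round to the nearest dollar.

Monthly rate = 13.75%/12 = 0.0114583; payment = 27,250 × 0.0114583 / (1 − (1+0.0114583)^−48) = $741.23.
Total outlay = 36 × $741.23 + $550.00 = $27,234.28.

$27,234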